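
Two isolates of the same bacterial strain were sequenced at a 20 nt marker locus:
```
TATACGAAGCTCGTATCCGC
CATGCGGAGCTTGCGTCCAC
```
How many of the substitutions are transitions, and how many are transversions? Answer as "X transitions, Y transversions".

Mismatches (1-based):
site 1: T→C (pyrimidine→pyrimidine, transition)
site 4: A→G (purine→purine, transition)
site 7: A→G (purine→purine, transition)
site 12: C→T (pyrimidine→pyrimidine, transition)
site 14: T→C (pyrimidine→pyrimidine, transition)
site 15: A→G (purine→purine, transition)
site 19: G→A (purine→purine, transition)

7 transitions, 0 transversions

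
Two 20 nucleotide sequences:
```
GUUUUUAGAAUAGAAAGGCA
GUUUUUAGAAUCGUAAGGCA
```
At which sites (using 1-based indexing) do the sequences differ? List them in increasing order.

12, 14

Scanning 1-based: 12: A/C; 14: A/U.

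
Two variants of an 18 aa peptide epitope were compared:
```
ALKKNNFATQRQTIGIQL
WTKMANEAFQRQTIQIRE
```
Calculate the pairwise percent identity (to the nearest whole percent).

Mismatches at positions 1, 2, 4, 5, 7, 9, 15, 17, 18 (1-based): 9 of 18.
Identical positions: 9/18 = 50% → 50%.

50%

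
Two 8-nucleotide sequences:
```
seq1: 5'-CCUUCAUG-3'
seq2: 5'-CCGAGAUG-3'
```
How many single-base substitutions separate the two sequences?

3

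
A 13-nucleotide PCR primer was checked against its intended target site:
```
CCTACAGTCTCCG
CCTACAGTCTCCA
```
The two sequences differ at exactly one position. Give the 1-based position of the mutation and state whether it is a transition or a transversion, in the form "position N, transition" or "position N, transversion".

position 13, transition

The sequences differ only at position 13: G→A (purine→purine), a transition.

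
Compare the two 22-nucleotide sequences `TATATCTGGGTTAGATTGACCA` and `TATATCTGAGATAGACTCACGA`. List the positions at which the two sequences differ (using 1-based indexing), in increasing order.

Scanning 1-based: 9: G/A; 11: T/A; 16: T/C; 18: G/C; 21: C/G.

9, 11, 16, 18, 21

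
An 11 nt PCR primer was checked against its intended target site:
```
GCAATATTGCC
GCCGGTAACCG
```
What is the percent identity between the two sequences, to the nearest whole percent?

8 positions differ (3, 4, 5, 6, 7, 8, 9, 11), so 3 of 11 match: 3/11 = 27.27%.

27%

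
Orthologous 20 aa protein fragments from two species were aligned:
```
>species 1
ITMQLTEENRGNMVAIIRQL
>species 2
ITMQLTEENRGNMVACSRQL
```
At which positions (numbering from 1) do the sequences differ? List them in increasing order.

16, 17

Differences at position 16 (I→C), position 17 (I→S).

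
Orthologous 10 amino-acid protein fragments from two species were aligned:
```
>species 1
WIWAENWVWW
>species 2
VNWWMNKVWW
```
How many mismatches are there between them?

5

Comparing position by position, 5 positions differ: 1 (W/V), 2 (I/N), 4 (A/W), 5 (E/M), 7 (W/K).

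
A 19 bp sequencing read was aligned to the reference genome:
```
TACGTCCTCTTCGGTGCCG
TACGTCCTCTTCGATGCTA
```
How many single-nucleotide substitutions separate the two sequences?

3

The sequences differ at sites 14, 18, 19 (1-based) — 3 in total.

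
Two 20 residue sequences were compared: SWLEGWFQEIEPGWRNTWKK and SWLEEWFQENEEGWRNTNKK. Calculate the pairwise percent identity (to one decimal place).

Mismatches at positions 5, 10, 12, 18 (1-based): 4 of 20.
Identical positions: 16/20 = 80% → 80.0%.

80.0%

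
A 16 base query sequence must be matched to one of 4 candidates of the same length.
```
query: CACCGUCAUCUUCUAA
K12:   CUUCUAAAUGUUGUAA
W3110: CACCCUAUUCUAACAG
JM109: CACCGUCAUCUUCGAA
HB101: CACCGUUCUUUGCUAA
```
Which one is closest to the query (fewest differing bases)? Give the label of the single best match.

K12 differs at 7 bases; W3110 differs at 7 bases; JM109 differs at 1 base; HB101 differs at 4 bases. The closest is JM109.

JM109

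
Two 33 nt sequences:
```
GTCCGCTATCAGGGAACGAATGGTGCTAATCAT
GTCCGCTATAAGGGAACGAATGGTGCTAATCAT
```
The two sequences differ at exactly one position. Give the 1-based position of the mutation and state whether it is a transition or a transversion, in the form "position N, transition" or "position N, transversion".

The sequences differ only at position 10: C→A (pyrimidine→purine), a transversion.

position 10, transversion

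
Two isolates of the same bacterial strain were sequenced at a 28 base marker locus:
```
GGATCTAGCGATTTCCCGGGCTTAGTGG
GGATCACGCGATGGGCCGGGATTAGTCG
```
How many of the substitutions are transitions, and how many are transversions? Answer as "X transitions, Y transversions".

0 transitions, 7 transversions

Mismatches (1-based):
base 6: T→A (pyrimidine→purine, transversion)
base 7: A→C (purine→pyrimidine, transversion)
base 13: T→G (pyrimidine→purine, transversion)
base 14: T→G (pyrimidine→purine, transversion)
base 15: C→G (pyrimidine→purine, transversion)
base 21: C→A (pyrimidine→purine, transversion)
base 27: G→C (purine→pyrimidine, transversion)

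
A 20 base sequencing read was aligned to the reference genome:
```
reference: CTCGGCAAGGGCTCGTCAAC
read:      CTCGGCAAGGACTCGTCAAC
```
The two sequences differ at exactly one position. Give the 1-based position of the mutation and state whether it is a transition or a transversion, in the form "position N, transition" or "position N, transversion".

Position 11 changes G→A. G is a purine and A is a purine, so this is a transition.

position 11, transition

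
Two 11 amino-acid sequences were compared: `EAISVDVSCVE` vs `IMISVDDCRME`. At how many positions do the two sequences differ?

Mismatches (1-based): position 1: E→I; position 2: A→M; position 7: V→D; position 8: S→C; position 9: C→R; position 10: V→M.

6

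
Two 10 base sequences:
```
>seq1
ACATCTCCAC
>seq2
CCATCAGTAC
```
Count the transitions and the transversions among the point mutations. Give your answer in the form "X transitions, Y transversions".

Mismatches (1-based):
position 1: A→C (purine→pyrimidine, transversion)
position 6: T→A (pyrimidine→purine, transversion)
position 7: C→G (pyrimidine→purine, transversion)
position 8: C→T (pyrimidine→pyrimidine, transition)

1 transition, 3 transversions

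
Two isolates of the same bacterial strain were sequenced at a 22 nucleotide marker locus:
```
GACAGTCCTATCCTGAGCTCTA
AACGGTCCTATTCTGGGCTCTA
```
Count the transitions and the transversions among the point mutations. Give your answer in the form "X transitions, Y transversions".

4 transitions, 0 transversions

Transitions (purine↔purine or pyrimidine↔pyrimidine): 1 G→A, 4 A→G, 12 C→T, 16 A→G.
Transversions (purine↔pyrimidine): none.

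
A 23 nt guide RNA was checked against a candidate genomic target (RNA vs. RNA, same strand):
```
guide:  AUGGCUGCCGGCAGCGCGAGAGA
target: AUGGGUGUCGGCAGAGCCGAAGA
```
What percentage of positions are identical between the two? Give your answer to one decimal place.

Mismatches at positions 5, 8, 15, 18, 19, 20 (1-based): 6 of 23.
Identical positions: 17/23 = 73.91% → 73.9%.

73.9%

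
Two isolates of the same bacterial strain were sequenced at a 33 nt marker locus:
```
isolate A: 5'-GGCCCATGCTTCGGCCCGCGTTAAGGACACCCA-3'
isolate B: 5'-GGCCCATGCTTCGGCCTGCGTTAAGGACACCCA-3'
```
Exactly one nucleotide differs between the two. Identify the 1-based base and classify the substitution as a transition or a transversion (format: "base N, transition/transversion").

base 17, transition

The sequences differ only at base 17: C→T (pyrimidine→pyrimidine), a transition.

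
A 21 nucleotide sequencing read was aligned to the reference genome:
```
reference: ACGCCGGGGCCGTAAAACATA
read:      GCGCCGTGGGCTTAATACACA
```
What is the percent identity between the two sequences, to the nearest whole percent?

71%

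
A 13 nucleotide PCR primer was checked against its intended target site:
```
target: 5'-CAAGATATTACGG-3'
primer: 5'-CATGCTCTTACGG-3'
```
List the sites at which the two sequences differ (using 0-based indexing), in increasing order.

Scanning 0-based: 2: A/T; 4: A/C; 6: A/C.

2, 4, 6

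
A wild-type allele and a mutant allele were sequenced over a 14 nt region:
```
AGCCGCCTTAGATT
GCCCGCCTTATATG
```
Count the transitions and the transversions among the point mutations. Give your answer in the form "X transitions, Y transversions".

Transitions (purine↔purine or pyrimidine↔pyrimidine): 1 A→G.
Transversions (purine↔pyrimidine): 2 G→C, 11 G→T, 14 T→G.

1 transition, 3 transversions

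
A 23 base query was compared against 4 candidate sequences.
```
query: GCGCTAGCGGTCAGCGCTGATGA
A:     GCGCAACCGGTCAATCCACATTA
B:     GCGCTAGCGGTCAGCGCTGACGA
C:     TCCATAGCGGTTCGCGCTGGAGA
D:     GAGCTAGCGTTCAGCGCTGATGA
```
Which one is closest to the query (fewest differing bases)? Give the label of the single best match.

Hamming distances to query — A: 8; B: 1; C: 7; D: 2.
Smallest is B with 1 mismatch.

B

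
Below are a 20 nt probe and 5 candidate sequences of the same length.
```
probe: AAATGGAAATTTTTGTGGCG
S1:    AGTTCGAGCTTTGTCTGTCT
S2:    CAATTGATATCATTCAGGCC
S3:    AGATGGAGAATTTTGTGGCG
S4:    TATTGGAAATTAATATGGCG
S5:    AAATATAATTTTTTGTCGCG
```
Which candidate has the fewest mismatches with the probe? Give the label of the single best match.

Hamming distances to probe — S1: 9; S2: 8; S3: 3; S4: 5; S5: 4.
Smallest is S3 with 3 mismatches.

S3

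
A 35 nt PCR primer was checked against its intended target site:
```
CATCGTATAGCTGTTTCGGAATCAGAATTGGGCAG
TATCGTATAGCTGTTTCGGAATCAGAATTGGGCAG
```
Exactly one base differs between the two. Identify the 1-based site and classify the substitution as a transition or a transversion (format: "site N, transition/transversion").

The sequences differ only at site 1: C→T (pyrimidine→pyrimidine), a transition.

site 1, transition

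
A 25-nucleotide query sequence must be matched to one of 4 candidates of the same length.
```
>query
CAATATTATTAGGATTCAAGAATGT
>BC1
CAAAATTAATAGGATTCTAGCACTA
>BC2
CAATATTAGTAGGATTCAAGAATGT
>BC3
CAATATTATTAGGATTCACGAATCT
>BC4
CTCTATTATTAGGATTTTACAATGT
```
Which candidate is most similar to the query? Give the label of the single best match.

BC2

BC1 differs at 7 bases; BC2 differs at 1 base; BC3 differs at 2 bases; BC4 differs at 5 bases. The closest is BC2.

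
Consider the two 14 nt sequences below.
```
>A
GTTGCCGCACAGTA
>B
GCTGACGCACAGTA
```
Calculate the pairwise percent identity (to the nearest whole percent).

2 positions differ (2, 5), so 12 of 14 match: 12/14 = 85.71%.

86%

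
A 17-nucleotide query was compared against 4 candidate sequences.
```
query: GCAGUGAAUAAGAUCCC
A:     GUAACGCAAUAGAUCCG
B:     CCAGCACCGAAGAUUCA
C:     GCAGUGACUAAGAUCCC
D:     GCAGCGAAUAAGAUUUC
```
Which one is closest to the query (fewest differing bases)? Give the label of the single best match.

C

A differs at 7 bases; B differs at 8 bases; C differs at 1 base; D differs at 3 bases. The closest is C.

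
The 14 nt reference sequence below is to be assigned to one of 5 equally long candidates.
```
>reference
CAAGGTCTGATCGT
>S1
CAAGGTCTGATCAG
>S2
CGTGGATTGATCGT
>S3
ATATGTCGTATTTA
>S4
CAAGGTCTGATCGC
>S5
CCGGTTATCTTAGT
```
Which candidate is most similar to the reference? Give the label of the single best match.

Hamming distances to reference — S1: 2; S2: 4; S3: 8; S4: 1; S5: 7.
Smallest is S4 with 1 mismatch.

S4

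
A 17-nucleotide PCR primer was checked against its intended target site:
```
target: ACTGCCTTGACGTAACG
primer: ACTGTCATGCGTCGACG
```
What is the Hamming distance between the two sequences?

7

The sequences differ at bases 5, 7, 10, 11, 12, 13, 14 (1-based) — 7 in total.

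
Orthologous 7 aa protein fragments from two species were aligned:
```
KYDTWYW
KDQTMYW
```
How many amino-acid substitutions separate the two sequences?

Comparing position by position, 3 positions differ: 2 (Y/D), 3 (D/Q), 5 (W/M).

3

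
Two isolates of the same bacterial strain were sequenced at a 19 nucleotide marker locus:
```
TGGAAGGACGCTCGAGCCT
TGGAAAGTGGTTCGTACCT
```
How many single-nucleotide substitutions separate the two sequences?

Comparing position by position, 6 sites differ: 6 (G/A), 8 (A/T), 9 (C/G), 11 (C/T), 15 (A/T), 16 (G/A).

6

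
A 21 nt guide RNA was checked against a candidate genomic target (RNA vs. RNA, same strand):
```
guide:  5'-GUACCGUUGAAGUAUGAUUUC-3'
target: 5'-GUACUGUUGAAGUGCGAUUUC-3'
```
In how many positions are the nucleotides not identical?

3

Comparing position by position, 3 positions differ: 5 (C/U), 14 (A/G), 15 (U/C).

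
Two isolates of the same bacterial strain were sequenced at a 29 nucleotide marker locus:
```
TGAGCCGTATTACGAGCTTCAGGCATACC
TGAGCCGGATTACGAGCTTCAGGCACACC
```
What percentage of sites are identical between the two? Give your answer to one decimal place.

Mismatches at positions 8, 26 (1-based): 2 of 29.
Identical positions: 27/29 = 93.1% → 93.1%.

93.1%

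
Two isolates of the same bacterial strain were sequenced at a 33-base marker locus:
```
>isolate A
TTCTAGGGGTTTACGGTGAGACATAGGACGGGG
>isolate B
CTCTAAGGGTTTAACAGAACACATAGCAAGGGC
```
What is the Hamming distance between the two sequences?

Comparing position by position, 11 sites differ: 1 (T/C), 6 (G/A), 14 (C/A), 15 (G/C), 16 (G/A), 17 (T/G), 18 (G/A), 20 (G/C), 27 (G/C), 29 (C/A), 33 (G/C).

11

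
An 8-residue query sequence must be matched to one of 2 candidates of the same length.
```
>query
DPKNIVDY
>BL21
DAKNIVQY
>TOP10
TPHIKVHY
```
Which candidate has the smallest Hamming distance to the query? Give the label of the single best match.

Hamming distances to query — BL21: 2; TOP10: 5.
Smallest is BL21 with 2 mismatches.

BL21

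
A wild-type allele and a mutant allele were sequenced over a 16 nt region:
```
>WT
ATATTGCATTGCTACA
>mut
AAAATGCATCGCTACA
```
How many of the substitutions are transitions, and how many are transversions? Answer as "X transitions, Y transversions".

1 transition, 2 transversions

Transitions (purine↔purine or pyrimidine↔pyrimidine): 10 T→C.
Transversions (purine↔pyrimidine): 2 T→A, 4 T→A.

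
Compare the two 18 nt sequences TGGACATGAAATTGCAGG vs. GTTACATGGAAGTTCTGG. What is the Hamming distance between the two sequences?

Comparing position by position, 7 positions differ: 1 (T/G), 2 (G/T), 3 (G/T), 9 (A/G), 12 (T/G), 14 (G/T), 16 (A/T).

7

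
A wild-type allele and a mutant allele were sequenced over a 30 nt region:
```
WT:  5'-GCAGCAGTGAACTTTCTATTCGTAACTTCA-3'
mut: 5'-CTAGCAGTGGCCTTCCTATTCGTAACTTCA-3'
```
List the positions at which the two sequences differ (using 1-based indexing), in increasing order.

1, 2, 10, 11, 15

Differences at position 1 (G→C), position 2 (C→T), position 10 (A→G), position 11 (A→C), position 15 (T→C).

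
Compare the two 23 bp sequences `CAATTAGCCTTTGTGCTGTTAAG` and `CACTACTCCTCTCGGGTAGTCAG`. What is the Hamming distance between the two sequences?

Comparing position by position, 11 bases differ: 3 (A/C), 5 (T/A), 6 (A/C), 7 (G/T), 11 (T/C), 13 (G/C), 14 (T/G), 16 (C/G), 18 (G/A), 19 (T/G), 21 (A/C).

11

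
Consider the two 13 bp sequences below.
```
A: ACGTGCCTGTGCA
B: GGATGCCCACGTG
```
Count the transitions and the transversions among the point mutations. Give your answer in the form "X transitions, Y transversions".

Transitions (purine↔purine or pyrimidine↔pyrimidine): 1 A→G, 3 G→A, 8 T→C, 9 G→A, 10 T→C, 12 C→T, 13 A→G.
Transversions (purine↔pyrimidine): 2 C→G.

7 transitions, 1 transversion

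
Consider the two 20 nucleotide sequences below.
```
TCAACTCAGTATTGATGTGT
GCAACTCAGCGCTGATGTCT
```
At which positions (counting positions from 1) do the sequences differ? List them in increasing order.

1, 10, 11, 12, 19

Scanning 1-based: 1: T/G; 10: T/C; 11: A/G; 12: T/C; 19: G/C.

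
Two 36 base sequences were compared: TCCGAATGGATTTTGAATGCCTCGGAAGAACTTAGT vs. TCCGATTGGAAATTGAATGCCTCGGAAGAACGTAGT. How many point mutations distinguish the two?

4

Comparing position by position, 4 sites differ: 6 (A/T), 11 (T/A), 12 (T/A), 32 (T/G).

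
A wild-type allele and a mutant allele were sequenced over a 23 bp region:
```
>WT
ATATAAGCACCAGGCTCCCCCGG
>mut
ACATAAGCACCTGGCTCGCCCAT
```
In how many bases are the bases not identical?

The sequences differ at bases 2, 12, 18, 22, 23 (1-based) — 5 in total.

5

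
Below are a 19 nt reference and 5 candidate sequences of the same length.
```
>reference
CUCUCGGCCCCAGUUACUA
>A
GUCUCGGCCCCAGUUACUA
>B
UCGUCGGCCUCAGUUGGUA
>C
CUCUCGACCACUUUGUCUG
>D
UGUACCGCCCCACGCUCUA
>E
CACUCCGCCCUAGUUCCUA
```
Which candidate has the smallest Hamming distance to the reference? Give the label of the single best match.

A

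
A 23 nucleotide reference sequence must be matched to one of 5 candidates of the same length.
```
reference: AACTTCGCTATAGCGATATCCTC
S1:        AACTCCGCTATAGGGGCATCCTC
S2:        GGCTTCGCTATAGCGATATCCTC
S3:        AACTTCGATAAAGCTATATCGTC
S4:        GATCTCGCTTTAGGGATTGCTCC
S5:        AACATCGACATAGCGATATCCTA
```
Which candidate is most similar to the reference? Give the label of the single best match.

Hamming distances to reference — S1: 4; S2: 2; S3: 4; S4: 9; S5: 4.
Smallest is S2 with 2 mismatches.

S2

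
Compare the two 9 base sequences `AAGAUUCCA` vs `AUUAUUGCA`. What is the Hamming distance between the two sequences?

3

The sequences differ at positions 2, 3, 7 (1-based) — 3 in total.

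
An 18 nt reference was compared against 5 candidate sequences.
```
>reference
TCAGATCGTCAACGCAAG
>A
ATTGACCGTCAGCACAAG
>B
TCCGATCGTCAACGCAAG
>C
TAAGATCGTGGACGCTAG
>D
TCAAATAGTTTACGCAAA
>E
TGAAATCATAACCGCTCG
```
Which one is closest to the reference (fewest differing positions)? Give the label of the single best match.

B

Hamming distances to reference — A: 6; B: 1; C: 4; D: 5; E: 7.
Smallest is B with 1 mismatch.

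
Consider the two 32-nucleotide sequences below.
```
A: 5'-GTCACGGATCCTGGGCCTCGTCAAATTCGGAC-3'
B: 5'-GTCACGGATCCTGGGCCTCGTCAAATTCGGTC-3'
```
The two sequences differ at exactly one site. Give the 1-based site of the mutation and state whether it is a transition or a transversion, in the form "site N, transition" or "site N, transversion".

site 31, transversion

The sequences differ only at site 31: A→T (purine→pyrimidine), a transversion.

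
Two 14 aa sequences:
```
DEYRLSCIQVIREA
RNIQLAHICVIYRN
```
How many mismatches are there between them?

The sequences differ at residues 1, 2, 3, 4, 6, 7, 9, 12, 13, 14 (1-based) — 10 in total.

10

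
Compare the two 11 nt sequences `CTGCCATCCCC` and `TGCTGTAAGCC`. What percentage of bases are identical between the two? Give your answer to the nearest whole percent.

9 positions differ (1, 2, 3, 4, 5, 6, 7, 8, 9), so 2 of 11 match: 2/11 = 18.18%.

18%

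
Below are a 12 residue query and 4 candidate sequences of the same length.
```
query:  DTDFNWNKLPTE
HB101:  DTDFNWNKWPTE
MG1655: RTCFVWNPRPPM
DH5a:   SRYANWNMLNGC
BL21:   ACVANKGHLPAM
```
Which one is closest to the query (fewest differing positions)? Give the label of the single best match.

Hamming distances to query — HB101: 1; MG1655: 7; DH5a: 8; BL21: 9.
Smallest is HB101 with 1 mismatch.

HB101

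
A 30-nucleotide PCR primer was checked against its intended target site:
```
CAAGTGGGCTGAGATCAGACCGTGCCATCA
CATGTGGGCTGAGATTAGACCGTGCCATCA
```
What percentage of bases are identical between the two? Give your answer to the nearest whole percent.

93%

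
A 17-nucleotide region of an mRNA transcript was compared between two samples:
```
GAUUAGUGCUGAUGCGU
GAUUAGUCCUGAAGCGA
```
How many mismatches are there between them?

Mismatches (1-based): base 8: G→C; base 13: U→A; base 17: U→A.

3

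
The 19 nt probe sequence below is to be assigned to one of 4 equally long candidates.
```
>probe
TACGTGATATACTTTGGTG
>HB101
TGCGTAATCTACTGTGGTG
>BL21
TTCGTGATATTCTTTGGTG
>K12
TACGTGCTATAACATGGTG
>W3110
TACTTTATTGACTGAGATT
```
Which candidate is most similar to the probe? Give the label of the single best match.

Hamming distances to probe — HB101: 4; BL21: 2; K12: 4; W3110: 8.
Smallest is BL21 with 2 mismatches.

BL21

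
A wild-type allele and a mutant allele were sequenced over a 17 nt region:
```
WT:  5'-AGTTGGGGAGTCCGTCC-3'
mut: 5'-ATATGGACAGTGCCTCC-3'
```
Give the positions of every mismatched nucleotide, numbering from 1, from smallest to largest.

2, 3, 7, 8, 12, 14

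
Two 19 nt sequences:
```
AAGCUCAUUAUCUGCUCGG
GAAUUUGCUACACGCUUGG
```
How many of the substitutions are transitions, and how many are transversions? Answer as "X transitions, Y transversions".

9 transitions, 1 transversion

Mismatches (1-based):
position 1: A→G (purine→purine, transition)
position 3: G→A (purine→purine, transition)
position 4: C→U (pyrimidine→pyrimidine, transition)
position 6: C→U (pyrimidine→pyrimidine, transition)
position 7: A→G (purine→purine, transition)
position 8: U→C (pyrimidine→pyrimidine, transition)
position 11: U→C (pyrimidine→pyrimidine, transition)
position 12: C→A (pyrimidine→purine, transversion)
position 13: U→C (pyrimidine→pyrimidine, transition)
position 17: C→U (pyrimidine→pyrimidine, transition)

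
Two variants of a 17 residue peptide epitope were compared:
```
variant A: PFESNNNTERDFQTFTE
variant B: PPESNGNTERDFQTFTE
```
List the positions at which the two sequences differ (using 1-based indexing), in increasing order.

2, 6

Scanning 1-based: 2: F/P; 6: N/G.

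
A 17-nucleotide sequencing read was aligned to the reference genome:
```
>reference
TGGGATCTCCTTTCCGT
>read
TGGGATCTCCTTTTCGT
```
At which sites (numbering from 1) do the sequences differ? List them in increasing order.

Differences at site 14 (C→T).

14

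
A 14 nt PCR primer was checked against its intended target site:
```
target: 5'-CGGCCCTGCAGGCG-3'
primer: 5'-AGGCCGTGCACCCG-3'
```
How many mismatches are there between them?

4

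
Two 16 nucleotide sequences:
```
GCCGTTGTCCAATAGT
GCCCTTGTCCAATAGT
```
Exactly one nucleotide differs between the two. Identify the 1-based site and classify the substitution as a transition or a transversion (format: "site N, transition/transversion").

site 4, transversion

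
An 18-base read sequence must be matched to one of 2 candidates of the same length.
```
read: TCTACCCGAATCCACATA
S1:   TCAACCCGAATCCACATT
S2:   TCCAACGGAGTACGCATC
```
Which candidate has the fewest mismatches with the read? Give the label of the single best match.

S1 differs at 2 positions; S2 differs at 7 positions. The closest is S1.

S1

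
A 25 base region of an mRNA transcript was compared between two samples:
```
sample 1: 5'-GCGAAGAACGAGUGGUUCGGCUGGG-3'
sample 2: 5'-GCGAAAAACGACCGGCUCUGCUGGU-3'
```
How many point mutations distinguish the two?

6

Mismatches (1-based): position 6: G→A; position 12: G→C; position 13: U→C; position 16: U→C; position 19: G→U; position 25: G→U.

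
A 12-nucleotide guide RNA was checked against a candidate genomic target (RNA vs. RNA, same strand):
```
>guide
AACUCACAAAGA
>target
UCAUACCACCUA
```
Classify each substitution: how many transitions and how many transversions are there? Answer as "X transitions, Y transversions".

0 transitions, 8 transversions

Mismatches (1-based):
site 1: A→U (purine→pyrimidine, transversion)
site 2: A→C (purine→pyrimidine, transversion)
site 3: C→A (pyrimidine→purine, transversion)
site 5: C→A (pyrimidine→purine, transversion)
site 6: A→C (purine→pyrimidine, transversion)
site 9: A→C (purine→pyrimidine, transversion)
site 10: A→C (purine→pyrimidine, transversion)
site 11: G→U (purine→pyrimidine, transversion)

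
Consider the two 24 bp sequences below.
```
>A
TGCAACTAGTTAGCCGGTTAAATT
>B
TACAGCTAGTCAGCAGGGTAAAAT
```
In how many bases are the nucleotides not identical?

6

Mismatches (1-based): base 2: G→A; base 5: A→G; base 11: T→C; base 15: C→A; base 18: T→G; base 23: T→A.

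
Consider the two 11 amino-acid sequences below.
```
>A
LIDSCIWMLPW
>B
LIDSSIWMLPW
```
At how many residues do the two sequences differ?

1

Comparing position by position, 1 residue differs: 5 (C/S).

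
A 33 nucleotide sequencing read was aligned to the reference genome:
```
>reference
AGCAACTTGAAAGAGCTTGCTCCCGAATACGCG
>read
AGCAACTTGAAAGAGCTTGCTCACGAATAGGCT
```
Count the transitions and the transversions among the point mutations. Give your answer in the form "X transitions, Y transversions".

0 transitions, 3 transversions

Mismatches (1-based):
position 23: C→A (pyrimidine→purine, transversion)
position 30: C→G (pyrimidine→purine, transversion)
position 33: G→T (purine→pyrimidine, transversion)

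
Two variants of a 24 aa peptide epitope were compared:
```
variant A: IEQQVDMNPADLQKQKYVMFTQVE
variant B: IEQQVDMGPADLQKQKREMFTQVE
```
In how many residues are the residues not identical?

Mismatches (1-based): residue 8: N→G; residue 17: Y→R; residue 18: V→E.

3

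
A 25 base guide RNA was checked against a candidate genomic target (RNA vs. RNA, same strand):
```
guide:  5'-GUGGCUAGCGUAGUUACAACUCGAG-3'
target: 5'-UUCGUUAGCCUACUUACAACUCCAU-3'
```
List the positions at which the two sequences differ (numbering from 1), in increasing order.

1, 3, 5, 10, 13, 23, 25

Differences at position 1 (G→U), position 3 (G→C), position 5 (C→U), position 10 (G→C), position 13 (G→C), position 23 (G→C), position 25 (G→U).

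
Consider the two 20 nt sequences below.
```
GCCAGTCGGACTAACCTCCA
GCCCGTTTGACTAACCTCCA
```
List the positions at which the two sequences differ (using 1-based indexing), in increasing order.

Scanning 1-based: 4: A/C; 7: C/T; 8: G/T.

4, 7, 8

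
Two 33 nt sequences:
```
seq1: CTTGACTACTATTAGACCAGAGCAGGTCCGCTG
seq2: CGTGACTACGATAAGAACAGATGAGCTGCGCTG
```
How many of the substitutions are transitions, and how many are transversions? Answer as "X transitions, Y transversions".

0 transitions, 8 transversions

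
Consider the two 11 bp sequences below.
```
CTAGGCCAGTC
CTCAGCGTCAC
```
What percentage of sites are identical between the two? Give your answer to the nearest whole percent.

45%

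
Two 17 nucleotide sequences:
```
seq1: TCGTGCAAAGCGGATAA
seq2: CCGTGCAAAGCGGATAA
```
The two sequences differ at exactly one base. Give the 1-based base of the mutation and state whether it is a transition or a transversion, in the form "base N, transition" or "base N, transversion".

base 1, transition

Base 1 changes T→C. T is a pyrimidine and C is a pyrimidine, so this is a transition.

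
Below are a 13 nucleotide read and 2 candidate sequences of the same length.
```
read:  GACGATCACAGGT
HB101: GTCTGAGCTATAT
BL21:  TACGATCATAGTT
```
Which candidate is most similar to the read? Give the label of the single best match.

HB101 differs at 9 bases; BL21 differs at 3 bases. The closest is BL21.

BL21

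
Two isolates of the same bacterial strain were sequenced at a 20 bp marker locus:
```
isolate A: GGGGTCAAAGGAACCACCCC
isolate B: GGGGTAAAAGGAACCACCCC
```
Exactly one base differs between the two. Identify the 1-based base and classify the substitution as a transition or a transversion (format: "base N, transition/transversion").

base 6, transversion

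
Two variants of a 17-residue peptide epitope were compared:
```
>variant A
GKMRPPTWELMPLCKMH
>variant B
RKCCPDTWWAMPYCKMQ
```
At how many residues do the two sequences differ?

8

Comparing position by position, 8 residues differ: 1 (G/R), 3 (M/C), 4 (R/C), 6 (P/D), 9 (E/W), 10 (L/A), 13 (L/Y), 17 (H/Q).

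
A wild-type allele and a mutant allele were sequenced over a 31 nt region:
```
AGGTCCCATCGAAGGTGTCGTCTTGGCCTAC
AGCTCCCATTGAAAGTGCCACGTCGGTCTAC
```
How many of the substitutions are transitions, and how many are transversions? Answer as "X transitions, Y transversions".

7 transitions, 2 transversions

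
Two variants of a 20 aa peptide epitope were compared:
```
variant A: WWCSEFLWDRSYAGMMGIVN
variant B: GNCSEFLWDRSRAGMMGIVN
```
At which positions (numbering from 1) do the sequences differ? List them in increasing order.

Scanning 1-based: 1: W/G; 2: W/N; 12: Y/R.

1, 2, 12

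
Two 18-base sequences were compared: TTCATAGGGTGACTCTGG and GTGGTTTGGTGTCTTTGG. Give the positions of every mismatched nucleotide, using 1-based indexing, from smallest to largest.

1, 3, 4, 6, 7, 12, 15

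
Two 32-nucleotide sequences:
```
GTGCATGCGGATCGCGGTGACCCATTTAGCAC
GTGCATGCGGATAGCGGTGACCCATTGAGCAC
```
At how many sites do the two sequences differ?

The sequences differ at sites 13, 27 (1-based) — 2 in total.

2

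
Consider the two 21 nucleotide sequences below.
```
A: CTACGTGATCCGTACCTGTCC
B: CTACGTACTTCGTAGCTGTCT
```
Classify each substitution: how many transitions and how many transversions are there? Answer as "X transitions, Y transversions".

3 transitions, 2 transversions

Mismatches (1-based):
site 7: G→A (purine→purine, transition)
site 8: A→C (purine→pyrimidine, transversion)
site 10: C→T (pyrimidine→pyrimidine, transition)
site 15: C→G (pyrimidine→purine, transversion)
site 21: C→T (pyrimidine→pyrimidine, transition)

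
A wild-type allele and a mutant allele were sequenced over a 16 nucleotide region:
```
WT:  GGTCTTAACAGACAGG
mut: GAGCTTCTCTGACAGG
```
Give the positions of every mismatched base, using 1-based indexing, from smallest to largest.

Differences at position 2 (G→A), position 3 (T→G), position 7 (A→C), position 8 (A→T), position 10 (A→T).

2, 3, 7, 8, 10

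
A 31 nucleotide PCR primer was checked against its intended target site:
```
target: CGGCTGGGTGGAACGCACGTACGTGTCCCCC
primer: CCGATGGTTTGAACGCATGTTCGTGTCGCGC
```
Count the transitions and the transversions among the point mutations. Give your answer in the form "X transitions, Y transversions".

1 transition, 7 transversions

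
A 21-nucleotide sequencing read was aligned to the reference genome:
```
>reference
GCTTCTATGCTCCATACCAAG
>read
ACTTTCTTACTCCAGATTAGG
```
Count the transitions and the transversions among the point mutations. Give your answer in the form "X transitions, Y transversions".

7 transitions, 2 transversions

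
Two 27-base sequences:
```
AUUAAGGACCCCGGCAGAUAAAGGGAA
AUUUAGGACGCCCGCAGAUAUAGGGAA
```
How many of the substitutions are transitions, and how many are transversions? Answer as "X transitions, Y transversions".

0 transitions, 4 transversions

Mismatches (1-based):
base 4: A→U (purine→pyrimidine, transversion)
base 10: C→G (pyrimidine→purine, transversion)
base 13: G→C (purine→pyrimidine, transversion)
base 21: A→U (purine→pyrimidine, transversion)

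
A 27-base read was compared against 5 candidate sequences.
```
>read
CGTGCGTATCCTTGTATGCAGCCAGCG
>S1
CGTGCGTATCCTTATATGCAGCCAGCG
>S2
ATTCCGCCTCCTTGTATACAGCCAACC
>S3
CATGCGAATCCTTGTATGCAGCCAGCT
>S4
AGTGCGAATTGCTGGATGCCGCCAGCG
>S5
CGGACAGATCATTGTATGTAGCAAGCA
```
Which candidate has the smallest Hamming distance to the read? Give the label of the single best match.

S1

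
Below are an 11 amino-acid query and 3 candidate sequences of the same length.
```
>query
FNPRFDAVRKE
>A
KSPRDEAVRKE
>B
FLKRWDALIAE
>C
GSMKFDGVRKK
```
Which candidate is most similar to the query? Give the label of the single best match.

A differs at 4 residues; B differs at 6 residues; C differs at 6 residues. The closest is A.

A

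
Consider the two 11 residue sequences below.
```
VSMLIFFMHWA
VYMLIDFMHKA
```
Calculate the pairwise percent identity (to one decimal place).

3 positions differ (2, 6, 10), so 8 of 11 match: 8/11 = 72.73%.

72.7%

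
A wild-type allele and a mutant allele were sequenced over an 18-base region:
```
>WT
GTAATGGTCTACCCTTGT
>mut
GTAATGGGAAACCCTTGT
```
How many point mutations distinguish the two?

3

The sequences differ at bases 8, 9, 10 (1-based) — 3 in total.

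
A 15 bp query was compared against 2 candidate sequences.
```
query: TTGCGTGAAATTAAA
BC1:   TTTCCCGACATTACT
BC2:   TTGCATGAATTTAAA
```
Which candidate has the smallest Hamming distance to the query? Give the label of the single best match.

BC2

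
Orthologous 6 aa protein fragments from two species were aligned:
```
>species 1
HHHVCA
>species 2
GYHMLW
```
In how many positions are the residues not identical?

5

Mismatches (1-based): position 1: H→G; position 2: H→Y; position 4: V→M; position 5: C→L; position 6: A→W.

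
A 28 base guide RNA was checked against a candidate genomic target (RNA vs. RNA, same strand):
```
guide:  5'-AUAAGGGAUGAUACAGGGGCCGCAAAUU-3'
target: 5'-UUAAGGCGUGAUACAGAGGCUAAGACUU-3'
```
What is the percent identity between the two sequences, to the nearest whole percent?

68%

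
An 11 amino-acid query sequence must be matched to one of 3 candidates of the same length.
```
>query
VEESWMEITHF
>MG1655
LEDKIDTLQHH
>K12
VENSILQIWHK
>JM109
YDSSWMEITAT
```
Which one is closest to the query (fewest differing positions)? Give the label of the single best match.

JM109

MG1655 differs at 9 positions; K12 differs at 6 positions; JM109 differs at 5 positions. The closest is JM109.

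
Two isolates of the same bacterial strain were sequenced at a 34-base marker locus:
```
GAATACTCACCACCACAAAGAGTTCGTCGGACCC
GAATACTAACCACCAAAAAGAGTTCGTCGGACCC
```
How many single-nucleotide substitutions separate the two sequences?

2

The sequences differ at bases 8, 16 (1-based) — 2 in total.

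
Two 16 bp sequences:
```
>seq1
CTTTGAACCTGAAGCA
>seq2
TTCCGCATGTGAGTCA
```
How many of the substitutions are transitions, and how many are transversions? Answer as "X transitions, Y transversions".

5 transitions, 3 transversions

Transitions (purine↔purine or pyrimidine↔pyrimidine): 1 C→T, 3 T→C, 4 T→C, 8 C→T, 13 A→G.
Transversions (purine↔pyrimidine): 6 A→C, 9 C→G, 14 G→T.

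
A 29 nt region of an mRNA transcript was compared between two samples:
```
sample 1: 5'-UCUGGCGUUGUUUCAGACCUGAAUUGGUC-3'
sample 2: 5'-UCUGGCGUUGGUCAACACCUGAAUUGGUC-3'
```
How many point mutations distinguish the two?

4

The sequences differ at positions 11, 13, 14, 16 (1-based) — 4 in total.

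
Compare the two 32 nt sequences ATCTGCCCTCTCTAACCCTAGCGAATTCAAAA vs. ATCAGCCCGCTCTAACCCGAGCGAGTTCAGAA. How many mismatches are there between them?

The sequences differ at bases 4, 9, 19, 25, 30 (1-based) — 5 in total.

5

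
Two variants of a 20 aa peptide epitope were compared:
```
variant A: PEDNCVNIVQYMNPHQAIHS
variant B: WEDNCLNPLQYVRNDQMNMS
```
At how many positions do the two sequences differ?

Comparing position by position, 11 positions differ: 1 (P/W), 6 (V/L), 8 (I/P), 9 (V/L), 12 (M/V), 13 (N/R), 14 (P/N), 15 (H/D), 17 (A/M), 18 (I/N), 19 (H/M).

11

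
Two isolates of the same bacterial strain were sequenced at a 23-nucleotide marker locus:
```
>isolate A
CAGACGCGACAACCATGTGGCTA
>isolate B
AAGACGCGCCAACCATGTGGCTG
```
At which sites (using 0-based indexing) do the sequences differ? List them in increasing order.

0, 8, 22

Scanning 0-based: 0: C/A; 8: A/C; 22: A/G.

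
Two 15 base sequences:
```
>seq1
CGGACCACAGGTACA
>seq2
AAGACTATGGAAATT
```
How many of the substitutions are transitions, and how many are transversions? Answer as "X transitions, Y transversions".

6 transitions, 3 transversions

Transitions (purine↔purine or pyrimidine↔pyrimidine): 2 G→A, 6 C→T, 8 C→T, 9 A→G, 11 G→A, 14 C→T.
Transversions (purine↔pyrimidine): 1 C→A, 12 T→A, 15 A→T.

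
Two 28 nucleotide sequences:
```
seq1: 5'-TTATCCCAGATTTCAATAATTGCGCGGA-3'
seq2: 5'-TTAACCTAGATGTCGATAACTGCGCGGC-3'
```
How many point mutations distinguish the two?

Comparing position by position, 6 positions differ: 4 (T/A), 7 (C/T), 12 (T/G), 15 (A/G), 20 (T/C), 28 (A/C).

6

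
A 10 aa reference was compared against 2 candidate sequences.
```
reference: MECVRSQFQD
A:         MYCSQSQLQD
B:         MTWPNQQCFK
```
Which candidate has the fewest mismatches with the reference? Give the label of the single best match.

A

Hamming distances to reference — A: 4; B: 8.
Smallest is A with 4 mismatches.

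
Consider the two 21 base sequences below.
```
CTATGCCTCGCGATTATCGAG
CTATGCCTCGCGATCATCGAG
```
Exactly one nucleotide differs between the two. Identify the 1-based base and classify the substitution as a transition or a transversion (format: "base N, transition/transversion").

Base 15 changes T→C. T is a pyrimidine and C is a pyrimidine, so this is a transition.

base 15, transition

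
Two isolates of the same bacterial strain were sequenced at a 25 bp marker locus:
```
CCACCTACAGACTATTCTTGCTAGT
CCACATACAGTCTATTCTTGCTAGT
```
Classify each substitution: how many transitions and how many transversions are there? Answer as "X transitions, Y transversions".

0 transitions, 2 transversions

Transitions (purine↔purine or pyrimidine↔pyrimidine): none.
Transversions (purine↔pyrimidine): 5 C→A, 11 A→T.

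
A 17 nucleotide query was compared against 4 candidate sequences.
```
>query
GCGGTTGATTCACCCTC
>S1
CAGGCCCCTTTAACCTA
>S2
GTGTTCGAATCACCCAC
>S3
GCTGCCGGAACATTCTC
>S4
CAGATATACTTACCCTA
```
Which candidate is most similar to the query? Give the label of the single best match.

S2

S1 differs at 9 positions; S2 differs at 5 positions; S3 differs at 8 positions; S4 differs at 8 positions. The closest is S2.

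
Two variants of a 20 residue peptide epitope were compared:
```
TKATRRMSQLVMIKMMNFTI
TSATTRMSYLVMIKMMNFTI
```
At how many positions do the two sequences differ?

Comparing position by position, 3 positions differ: 2 (K/S), 5 (R/T), 9 (Q/Y).

3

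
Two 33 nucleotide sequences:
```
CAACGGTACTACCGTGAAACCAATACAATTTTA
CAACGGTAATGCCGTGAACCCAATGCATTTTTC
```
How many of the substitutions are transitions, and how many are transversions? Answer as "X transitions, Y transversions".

Transitions (purine↔purine or pyrimidine↔pyrimidine): 11 A→G, 25 A→G.
Transversions (purine↔pyrimidine): 9 C→A, 19 A→C, 28 A→T, 33 A→C.

2 transitions, 4 transversions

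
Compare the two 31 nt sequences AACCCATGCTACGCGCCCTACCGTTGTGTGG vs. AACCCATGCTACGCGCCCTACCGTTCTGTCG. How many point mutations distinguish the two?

2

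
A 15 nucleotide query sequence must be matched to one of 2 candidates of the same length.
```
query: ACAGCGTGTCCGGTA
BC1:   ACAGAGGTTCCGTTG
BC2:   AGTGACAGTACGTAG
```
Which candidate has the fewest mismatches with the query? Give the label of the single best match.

BC1

Hamming distances to query — BC1: 5; BC2: 9.
Smallest is BC1 with 5 mismatches.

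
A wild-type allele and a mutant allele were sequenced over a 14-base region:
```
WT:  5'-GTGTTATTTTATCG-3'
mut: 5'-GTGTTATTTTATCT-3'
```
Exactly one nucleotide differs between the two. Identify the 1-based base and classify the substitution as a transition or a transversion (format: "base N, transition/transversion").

base 14, transversion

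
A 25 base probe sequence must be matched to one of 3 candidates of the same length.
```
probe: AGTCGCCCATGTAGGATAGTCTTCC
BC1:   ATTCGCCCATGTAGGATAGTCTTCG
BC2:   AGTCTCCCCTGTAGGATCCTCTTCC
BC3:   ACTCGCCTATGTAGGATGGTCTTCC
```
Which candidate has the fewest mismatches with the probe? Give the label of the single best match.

BC1

Hamming distances to probe — BC1: 2; BC2: 4; BC3: 3.
Smallest is BC1 with 2 mismatches.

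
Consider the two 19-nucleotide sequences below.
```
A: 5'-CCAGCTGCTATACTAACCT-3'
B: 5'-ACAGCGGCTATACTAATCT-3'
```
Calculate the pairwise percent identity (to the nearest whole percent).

84%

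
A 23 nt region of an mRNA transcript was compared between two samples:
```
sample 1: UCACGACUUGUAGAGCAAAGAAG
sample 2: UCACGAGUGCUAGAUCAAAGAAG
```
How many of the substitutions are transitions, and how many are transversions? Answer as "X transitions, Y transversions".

Mismatches (1-based):
position 7: C→G (pyrimidine→purine, transversion)
position 9: U→G (pyrimidine→purine, transversion)
position 10: G→C (purine→pyrimidine, transversion)
position 15: G→U (purine→pyrimidine, transversion)

0 transitions, 4 transversions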